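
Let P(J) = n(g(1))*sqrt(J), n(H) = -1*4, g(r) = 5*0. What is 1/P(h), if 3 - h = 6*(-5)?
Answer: -sqrt(33)/132 ≈ -0.043519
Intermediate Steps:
g(r) = 0
n(H) = -4
h = 33 (h = 3 - 6*(-5) = 3 - 1*(-30) = 3 + 30 = 33)
P(J) = -4*sqrt(J)
1/P(h) = 1/(-4*sqrt(33)) = -sqrt(33)/132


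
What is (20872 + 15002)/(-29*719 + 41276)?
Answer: 35874/20425 ≈ 1.7564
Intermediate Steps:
(20872 + 15002)/(-29*719 + 41276) = 35874/(-20851 + 41276) = 35874/20425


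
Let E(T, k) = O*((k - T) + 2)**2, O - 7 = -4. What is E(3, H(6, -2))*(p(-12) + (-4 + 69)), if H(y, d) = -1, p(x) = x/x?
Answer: 792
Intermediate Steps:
p(x) = 1
O = 3 (O = 7 - 4 = 3)
E(T, k) = 3*(2 + k - T)**2 (E(T, k) = 3*((k - T) + 2)**2 = 3*(2 + k - T)**2)
E(3, H(6, -2))*(p(-12) + (-4 + 69)) = (3*(2 - 1 - 1*3)**2)*(1 + (-4 + 69)) = (3*(2 - 1 - 3)**2)*(1 + 65) = (3*(-2)**2)*66 = (3*4)*66 = 12*66 = 792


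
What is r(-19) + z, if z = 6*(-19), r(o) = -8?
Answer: -122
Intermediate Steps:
z = -114
r(-19) + z = -8 - 114 = -122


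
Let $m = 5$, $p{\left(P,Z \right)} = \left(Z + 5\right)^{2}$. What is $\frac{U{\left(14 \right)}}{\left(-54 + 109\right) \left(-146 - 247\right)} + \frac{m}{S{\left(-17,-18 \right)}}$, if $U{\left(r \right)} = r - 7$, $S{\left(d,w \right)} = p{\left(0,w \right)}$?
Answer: $\frac{106892}{3652935} \approx 0.029262$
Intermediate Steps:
$p{\left(P,Z \right)} = \left(5 + Z\right)^{2}$
$S{\left(d,w \right)} = \left(5 + w\right)^{2}$
$U{\left(r \right)} = -7 + r$
$\frac{U{\left(14 \right)}}{\left(-54 + 109\right) \left(-146 - 247\right)} + \frac{m}{S{\left(-17,-18 \right)}} = \frac{-7 + 14}{\left(-54 + 109\right) \left(-146 - 247\right)} + \frac{5}{\left(5 - 18\right)^{2}} = \frac{7}{55 \left(-393\right)} + \frac{5}{\left(-13\right)^{2}} = \frac{7}{-21615} + \frac{5}{169} = 7 \left(- \frac{1}{21615}\right) + 5 \cdot \frac{1}{169} = - \frac{7}{21615} + \frac{5}{169} = \frac{106892}{3652935}$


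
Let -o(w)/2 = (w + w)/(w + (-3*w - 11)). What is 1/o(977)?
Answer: 1965/3908 ≈ 0.50281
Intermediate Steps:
o(w) = -4*w/(-11 - 2*w) (o(w) = -2*(w + w)/(w + (-3*w - 11)) = -2*2*w/(w + (-11 - 3*w)) = -2*2*w/(-11 - 2*w) = -4*w/(-11 - 2*w))
1/o(977) = 1/(4*977/(11 + 2*977)) = 1/(4*977/(11 + 1954)) = 1/(4*977/1965) = 1/(4*977*(1/1965)) = 1/(3908/1965) = 1965/3908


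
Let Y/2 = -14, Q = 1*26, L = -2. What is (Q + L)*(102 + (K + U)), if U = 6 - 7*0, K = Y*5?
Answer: -768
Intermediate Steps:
Q = 26
Y = -28 (Y = 2*(-14) = -28)
K = -140 (K = -28*5 = -140)
U = 6 (U = 6 + 0 = 6)
(Q + L)*(102 + (K + U)) = (26 - 2)*(102 + (-140 + 6)) = 24*(102 - 134) = 24*(-32) = -768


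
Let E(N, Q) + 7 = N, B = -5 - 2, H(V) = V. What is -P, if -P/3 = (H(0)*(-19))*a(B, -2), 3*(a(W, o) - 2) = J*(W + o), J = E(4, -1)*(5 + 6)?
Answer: 0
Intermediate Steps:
B = -7
E(N, Q) = -7 + N
J = -33 (J = (-7 + 4)*(5 + 6) = -3*11 = -33)
a(W, o) = 2 - 11*W - 11*o (a(W, o) = 2 + (-33*(W + o))/3 = 2 + (-33*W - 33*o)/3 = 2 + (-11*W - 11*o) = 2 - 11*W - 11*o)
P = 0 (P = -3*0*(-19)*(2 - 11*(-7) - 11*(-2)) = -0*(2 + 77 + 22) = -0*101 = -3*0 = 0)
-P = -1*0 = 0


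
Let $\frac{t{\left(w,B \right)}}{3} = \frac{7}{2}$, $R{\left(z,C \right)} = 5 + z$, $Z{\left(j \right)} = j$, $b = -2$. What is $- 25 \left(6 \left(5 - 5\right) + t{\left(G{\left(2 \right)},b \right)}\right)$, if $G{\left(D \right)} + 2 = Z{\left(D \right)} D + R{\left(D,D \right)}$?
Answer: $- \frac{525}{2} \approx -262.5$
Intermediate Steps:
$G{\left(D \right)} = 3 + D + D^{2}$ ($G{\left(D \right)} = -2 + \left(D D + \left(5 + D\right)\right) = -2 + \left(D^{2} + \left(5 + D\right)\right) = -2 + \left(5 + D + D^{2}\right) = 3 + D + D^{2}$)
$t{\left(w,B \right)} = \frac{21}{2}$ ($t{\left(w,B \right)} = 3 \cdot \frac{7}{2} = \frac{21}{2}$)
$- 25 \left(6 \left(5 - 5\right) + t{\left(G{\left(2 \right)},b \right)}\right) = - 25 \left(6 \left(5 - 5\right) + \frac{21}{2}\right) = - 25 \left(6 \cdot 0 + \frac{21}{2}\right) = - 25 \left(0 + \frac{21}{2}\right) = \left(-25\right) \frac{21}{2} = - \frac{525}{2}$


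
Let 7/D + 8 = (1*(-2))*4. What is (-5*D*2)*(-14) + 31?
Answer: -121/4 ≈ -30.250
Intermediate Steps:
D = -7/16 (D = 7/(-8 + (1*(-2))*4) = 7/(-8 - 2*4) = 7/(-8 - 8) = 7/(-16) = 7*(-1/16) = -7/16 ≈ -0.43750)
(-5*D*2)*(-14) + 31 = (-5*(-7/16)*2)*(-14) + 31 = ((35/16)*2)*(-14) + 31 = (35/8)*(-14) + 31 = -245/4 + 31 = -121/4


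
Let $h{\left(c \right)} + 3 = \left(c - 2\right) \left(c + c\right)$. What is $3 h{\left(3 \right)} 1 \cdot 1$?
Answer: $9$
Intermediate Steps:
$h{\left(c \right)} = -3 + 2 c \left(-2 + c\right)$ ($h{\left(c \right)} = -3 + \left(c - 2\right) \left(c + c\right) = -3 + \left(-2 + c\right) 2 c = -3 + 2 c \left(-2 + c\right)$)
$3 h{\left(3 \right)} 1 \cdot 1 = 3 \left(-3 - 12 + 2 \cdot 3^{2}\right) 1 \cdot 1 = 3 \left(-3 - 12 + 2 \cdot 9\right) 1 \cdot 1 = 3 \left(-3 - 12 + 18\right) 1 \cdot 1 = 3 \cdot 3 \cdot 1 \cdot 1 = 3 \cdot 3 \cdot 1 = 3 \cdot 3 = 9$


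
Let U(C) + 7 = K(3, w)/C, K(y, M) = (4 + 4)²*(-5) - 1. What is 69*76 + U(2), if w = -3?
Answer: 10153/2 ≈ 5076.5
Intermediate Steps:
K(y, M) = -321 (K(y, M) = 8²*(-5) - 1 = 64*(-5) - 1 = -320 - 1 = -321)
U(C) = -7 - 321/C
69*76 + U(2) = 69*76 + (-7 - 321/2) = 5244 + (-7 - 321*½) = 5244 + (-7 - 321/2) = 5244 - 335/2 = 10153/2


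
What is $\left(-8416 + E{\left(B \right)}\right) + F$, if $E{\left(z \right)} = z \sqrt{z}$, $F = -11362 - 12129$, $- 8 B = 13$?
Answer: $-31907 - \frac{13 i \sqrt{26}}{32} \approx -31907.0 - 2.0715 i$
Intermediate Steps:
$B = - \frac{13}{8}$ ($B = \left(- \frac{1}{8}\right) 13 = - \frac{13}{8} \approx -1.625$)
$F = -23491$
$E{\left(z \right)} = z^{\frac{3}{2}}$
$\left(-8416 + E{\left(B \right)}\right) + F = \left(-8416 + \left(- \frac{13}{8}\right)^{\frac{3}{2}}\right) - 23491 = \left(-8416 - \frac{13 i \sqrt{26}}{32}\right) - 23491 = -31907 - \frac{13 i \sqrt{26}}{32}$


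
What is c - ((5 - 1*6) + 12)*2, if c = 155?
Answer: 133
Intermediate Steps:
c - ((5 - 1*6) + 12)*2 = 155 - ((5 - 1*6) + 12)*2 = 155 - ((5 - 6) + 12)*2 = 155 - (-1 + 12)*2 = 155 - 11*2 = 155 - 1*22 = 155 - 22 = 133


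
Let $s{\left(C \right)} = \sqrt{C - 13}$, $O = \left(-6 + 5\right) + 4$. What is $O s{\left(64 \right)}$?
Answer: $3 \sqrt{51} \approx 21.424$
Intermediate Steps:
$O = 3$ ($O = -1 + 4 = 3$)
$s{\left(C \right)} = \sqrt{-13 + C}$
$O s{\left(64 \right)} = 3 \sqrt{-13 + 64} = 3 \sqrt{51}$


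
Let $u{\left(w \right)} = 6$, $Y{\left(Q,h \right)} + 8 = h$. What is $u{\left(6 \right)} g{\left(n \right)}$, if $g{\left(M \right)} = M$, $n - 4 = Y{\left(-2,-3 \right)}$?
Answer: $-42$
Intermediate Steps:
$Y{\left(Q,h \right)} = -8 + h$
$n = -7$ ($n = 4 - 11 = -7$)
$u{\left(6 \right)} g{\left(n \right)} = 6 \left(-7\right) = -42$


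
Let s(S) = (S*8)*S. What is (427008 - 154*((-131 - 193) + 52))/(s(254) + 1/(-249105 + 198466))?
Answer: 23744424544/26136205791 ≈ 0.90849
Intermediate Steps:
s(S) = 8*S**2 (s(S) = (8*S)*S = 8*S**2)
(427008 - 154*((-131 - 193) + 52))/(s(254) + 1/(-249105 + 198466)) = (427008 - 154*((-131 - 193) + 52))/(8*254**2 + 1/(-249105 + 198466)) = (427008 - 154*(-324 + 52))/(8*64516 + 1/(-50639)) = (427008 - 154*(-272))/(516128 - 1/50639) = (427008 + 41888)/(26136205791/50639) = 468896*(50639/26136205791) = 23744424544/26136205791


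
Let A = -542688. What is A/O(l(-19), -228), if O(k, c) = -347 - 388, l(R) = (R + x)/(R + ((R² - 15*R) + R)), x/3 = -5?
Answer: 180896/245 ≈ 738.35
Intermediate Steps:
x = -15 (x = 3*(-5) = -15)
l(R) = (-15 + R)/(R² - 13*R) (l(R) = (R - 15)/(R + ((R² - 15*R) + R)) = (-15 + R)/(R + (R² - 14*R)) = (-15 + R)/(R² - 13*R))
O(k, c) = -735
A/O(l(-19), -228) = -542688/(-735) = -542688*(-1/735) = 180896/245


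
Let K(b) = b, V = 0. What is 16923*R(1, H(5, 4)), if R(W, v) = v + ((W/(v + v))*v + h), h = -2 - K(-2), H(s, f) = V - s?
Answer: -152307/2 ≈ -76154.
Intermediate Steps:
H(s, f) = -s (H(s, f) = 0 - s = -s)
h = 0 (h = -2 - 1*(-2) = -2 + 2 = 0)
R(W, v) = v + W/2 (R(W, v) = v + ((W/(v + v))*v + 0) = v + ((W/((2*v)))*v + 0) = v + (((1/(2*v))*W)*v + 0) = v + ((W/(2*v))*v + 0) = v + (W/2 + 0) = v + W/2)
16923*R(1, H(5, 4)) = 16923*(-1*5 + (½)*1) = 16923*(-5 + ½) = 16923*(-9/2) = -152307/2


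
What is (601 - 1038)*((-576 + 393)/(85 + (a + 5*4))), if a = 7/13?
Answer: 1039623/1372 ≈ 757.74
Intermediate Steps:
a = 7/13 (a = 7*(1/13) = 7/13 ≈ 0.53846)
(601 - 1038)*((-576 + 393)/(85 + (a + 5*4))) = (601 - 1038)*((-576 + 393)/(85 + (7/13 + 5*4))) = -(-79971)/(85 + (7/13 + 20)) = -(-79971)/(85 + 267/13) = -(-79971)/1372/13 = -(-79971)*13/1372 = -437*(-2379/1372) = 1039623/1372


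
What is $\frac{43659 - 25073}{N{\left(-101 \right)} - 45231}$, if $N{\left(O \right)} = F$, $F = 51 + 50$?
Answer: $- \frac{9293}{22565} \approx -0.41183$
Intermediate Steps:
$F = 101$
$N{\left(O \right)} = 101$
$\frac{43659 - 25073}{N{\left(-101 \right)} - 45231} = \frac{43659 - 25073}{101 - 45231} = \frac{18586}{-45130} = 18586 \left(- \frac{1}{45130}\right) = - \frac{9293}{22565}$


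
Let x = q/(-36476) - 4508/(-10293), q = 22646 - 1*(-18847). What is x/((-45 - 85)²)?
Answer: -262653641/6345062209200 ≈ -4.1395e-5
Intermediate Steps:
q = 41493 (q = 22646 + 18847 = 41493)
x = -262653641/375447468 (x = 41493/(-36476) - 4508/(-10293) = 41493*(-1/36476) - 4508*(-1/10293) = -41493/36476 + 4508/10293 = -262653641/375447468 ≈ -0.69957)
x/((-45 - 85)²) = -262653641/(375447468*(-45 - 85)²) = -262653641/(375447468*((-130)²)) = -262653641/375447468/16900 = -262653641/375447468*1/16900 = -262653641/6345062209200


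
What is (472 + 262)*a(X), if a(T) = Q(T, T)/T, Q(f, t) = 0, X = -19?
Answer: 0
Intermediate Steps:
a(T) = 0 (a(T) = 0/T = 0)
(472 + 262)*a(X) = (472 + 262)*0 = 734*0 = 0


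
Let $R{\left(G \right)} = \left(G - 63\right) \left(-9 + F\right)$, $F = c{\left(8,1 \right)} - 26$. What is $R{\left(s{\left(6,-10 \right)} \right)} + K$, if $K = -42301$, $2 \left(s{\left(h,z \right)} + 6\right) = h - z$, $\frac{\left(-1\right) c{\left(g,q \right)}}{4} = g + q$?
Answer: $-37970$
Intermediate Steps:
$c{\left(g,q \right)} = - 4 g - 4 q$ ($c{\left(g,q \right)} = - 4 \left(g + q\right) = - 4 g - 4 q$)
$s{\left(h,z \right)} = -6 + \frac{h}{2} - \frac{z}{2}$ ($s{\left(h,z \right)} = -6 + \frac{h - z}{2} = -6 + \left(\frac{h}{2} - \frac{z}{2}\right) = -6 + \frac{h}{2} - \frac{z}{2}$)
$F = -62$ ($F = \left(\left(-4\right) 8 - 4\right) - 26 = \left(-32 - 4\right) - 26 = -36 - 26 = -62$)
$R{\left(G \right)} = 4473 - 71 G$ ($R{\left(G \right)} = \left(G - 63\right) \left(-9 - 62\right) = \left(-63 + G\right) \left(-71\right) = 4473 - 71 G$)
$R{\left(s{\left(6,-10 \right)} \right)} + K = \left(4473 - 71 \left(-6 + \frac{1}{2} \cdot 6 - -5\right)\right) - 42301 = \left(4473 - 71 \left(-6 + 3 + 5\right)\right) - 42301 = \left(4473 - 142\right) - 42301 = 4331 - 42301 = -37970$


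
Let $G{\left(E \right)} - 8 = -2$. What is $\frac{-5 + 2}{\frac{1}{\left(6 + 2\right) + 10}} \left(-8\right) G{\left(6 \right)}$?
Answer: $2592$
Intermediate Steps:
$G{\left(E \right)} = 6$ ($G{\left(E \right)} = 8 - 2 = 6$)
$\frac{-5 + 2}{\frac{1}{\left(6 + 2\right) + 10}} \left(-8\right) G{\left(6 \right)} = \frac{-5 + 2}{\frac{1}{\left(6 + 2\right) + 10}} \left(-8\right) 6 = - \frac{3}{\frac{1}{8 + 10}} \left(-8\right) 6 = - \frac{3}{\frac{1}{18}} \left(-8\right) 6 = - 3 \frac{1}{\frac{1}{18}} \left(-8\right) 6 = \left(-3\right) 18 \left(-8\right) 6 = \left(-54\right) \left(-8\right) 6 = 432 \cdot 6 = 2592$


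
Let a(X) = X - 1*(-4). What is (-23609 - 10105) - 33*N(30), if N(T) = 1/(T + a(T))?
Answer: -2157729/64 ≈ -33715.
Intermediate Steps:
a(X) = 4 + X (a(X) = X + 4 = 4 + X)
N(T) = 1/(4 + 2*T) (N(T) = 1/(T + (4 + T)) = 1/(4 + 2*T))
(-23609 - 10105) - 33*N(30) = (-23609 - 10105) - 33/(2*(2 + 30)) = -33714 - 33/(2*32) = -33714 - 33*1/64 = -33714 - 33/64 = -2157729/64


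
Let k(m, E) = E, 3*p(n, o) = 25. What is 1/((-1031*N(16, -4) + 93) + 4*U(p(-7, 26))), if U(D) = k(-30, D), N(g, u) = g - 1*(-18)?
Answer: -3/104783 ≈ -2.8631e-5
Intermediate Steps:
N(g, u) = 18 + g (N(g, u) = g + 18 = 18 + g)
p(n, o) = 25/3 (p(n, o) = (1/3)*25 = 25/3)
U(D) = D
1/((-1031*N(16, -4) + 93) + 4*U(p(-7, 26))) = 1/((-1031*(18 + 16) + 93) + 4*(25/3)) = 1/((-1031*34 + 93) + 100/3) = 1/((-35054 + 93) + 100/3) = 1/(-34961 + 100/3) = 1/(-104783/3) = -3/104783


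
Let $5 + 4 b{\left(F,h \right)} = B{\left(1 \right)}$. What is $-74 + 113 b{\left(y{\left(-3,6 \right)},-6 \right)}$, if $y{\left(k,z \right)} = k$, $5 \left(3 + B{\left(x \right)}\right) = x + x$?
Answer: $- \frac{2887}{10} \approx -288.7$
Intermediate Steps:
$B{\left(x \right)} = -3 + \frac{2 x}{5}$ ($B{\left(x \right)} = -3 + \frac{x + x}{5} = -3 + \frac{2 x}{5}$)
$b{\left(F,h \right)} = - \frac{19}{10}$ ($b{\left(F,h \right)} = - \frac{5}{4} + \frac{-3 + \frac{2}{5} \cdot 1}{4} = - \frac{5}{4} + \frac{-3 + \frac{2}{5}}{4} = - \frac{5}{4} + \frac{1}{4} \left(- \frac{13}{5}\right) = - \frac{5}{4} - \frac{13}{20} = - \frac{19}{10}$)
$-74 + 113 b{\left(y{\left(-3,6 \right)},-6 \right)} = -74 + 113 \left(- \frac{19}{10}\right) = -74 - \frac{2147}{10} = - \frac{2887}{10}$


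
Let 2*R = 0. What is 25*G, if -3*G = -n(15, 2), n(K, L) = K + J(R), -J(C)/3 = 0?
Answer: 125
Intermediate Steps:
R = 0 (R = (½)*0 = 0)
J(C) = 0 (J(C) = -3*0 = 0)
n(K, L) = K (n(K, L) = K + 0 = K)
G = 5 (G = -(-1)*15/3 = -⅓*(-15) = 5)
25*G = 25*5 = 125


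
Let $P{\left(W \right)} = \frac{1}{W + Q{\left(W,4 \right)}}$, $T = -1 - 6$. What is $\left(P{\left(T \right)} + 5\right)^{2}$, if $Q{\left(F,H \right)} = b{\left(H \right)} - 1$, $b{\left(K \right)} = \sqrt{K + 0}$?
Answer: $\frac{841}{36} \approx 23.361$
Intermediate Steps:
$T = -7$ ($T = -1 - 6 = -7$)
$b{\left(K \right)} = \sqrt{K}$
$Q{\left(F,H \right)} = -1 + \sqrt{H}$ ($Q{\left(F,H \right)} = \sqrt{H} - 1 = -1 + \sqrt{H}$)
$P{\left(W \right)} = \frac{1}{1 + W}$ ($P{\left(W \right)} = \frac{1}{W - \left(1 - \sqrt{4}\right)} = \frac{1}{W + \left(-1 + 2\right)} = \frac{1}{W + 1} = \frac{1}{1 + W}$)
$\left(P{\left(T \right)} + 5\right)^{2} = \left(\frac{1}{1 - 7} + 5\right)^{2} = \left(\frac{1}{-6} + 5\right)^{2} = \left(- \frac{1}{6} + 5\right)^{2} = \left(\frac{29}{6}\right)^{2} = \frac{841}{36}$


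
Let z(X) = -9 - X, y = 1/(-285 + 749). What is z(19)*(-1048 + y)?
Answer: 3403897/116 ≈ 29344.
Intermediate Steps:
y = 1/464 ≈ 0.0021552
z(19)*(-1048 + y) = (-9 - 1*19)*(-1048 + 1/464) = (-9 - 19)*(-486271/464) = -28*(-486271/464) = 3403897/116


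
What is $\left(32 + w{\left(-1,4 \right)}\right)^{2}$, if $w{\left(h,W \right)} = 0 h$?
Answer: $1024$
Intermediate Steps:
$w{\left(h,W \right)} = 0$
$\left(32 + w{\left(-1,4 \right)}\right)^{2} = \left(32 + 0\right)^{2} = 32^{2} = 1024$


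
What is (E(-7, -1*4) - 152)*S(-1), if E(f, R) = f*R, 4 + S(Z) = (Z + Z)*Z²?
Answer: 744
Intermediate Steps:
S(Z) = -4 + 2*Z³ (S(Z) = -4 + (Z + Z)*Z² = -4 + (2*Z)*Z² = -4 + 2*Z³)
E(f, R) = R*f
(E(-7, -1*4) - 152)*S(-1) = (-1*4*(-7) - 152)*(-4 + 2*(-1)³) = (-4*(-7) - 152)*(-4 + 2*(-1)) = (28 - 152)*(-4 - 2) = -124*(-6) = 744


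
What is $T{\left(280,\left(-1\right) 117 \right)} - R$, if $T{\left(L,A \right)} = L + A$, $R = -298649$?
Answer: $298812$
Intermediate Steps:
$T{\left(L,A \right)} = A + L$
$T{\left(280,\left(-1\right) 117 \right)} - R = \left(\left(-1\right) 117 + 280\right) - -298649 = \left(-117 + 280\right) + 298649 = 163 + 298649 = 298812$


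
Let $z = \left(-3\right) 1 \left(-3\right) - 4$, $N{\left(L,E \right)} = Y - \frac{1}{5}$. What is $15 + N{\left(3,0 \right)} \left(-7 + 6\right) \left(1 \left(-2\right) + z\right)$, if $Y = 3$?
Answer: $\frac{33}{5} \approx 6.6$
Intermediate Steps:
$N{\left(L,E \right)} = \frac{14}{5}$ ($N{\left(L,E \right)} = 3 - \frac{1}{5} = \frac{14}{5}$)
$z = 5$ ($z = \left(-3\right) \left(-3\right) - 4 = 9 - 4 = 5$)
$15 + N{\left(3,0 \right)} \left(-7 + 6\right) \left(1 \left(-2\right) + z\right) = 15 + \frac{14 \left(-7 + 6\right) \left(1 \left(-2\right) + 5\right)}{5} = 15 + \frac{14 \left(- (-2 + 5)\right)}{5} = 15 + \frac{14 \left(\left(-1\right) 3\right)}{5} = 15 + \frac{14}{5} \left(-3\right) = 15 - \frac{42}{5} = \frac{33}{5}$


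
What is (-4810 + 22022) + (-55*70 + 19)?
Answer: 13381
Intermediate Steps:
(-4810 + 22022) + (-55*70 + 19) = 17212 + (-3850 + 19) = 17212 - 3831 = 13381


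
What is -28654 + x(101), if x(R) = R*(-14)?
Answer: -30068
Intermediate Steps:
x(R) = -14*R
-28654 + x(101) = -28654 - 14*101 = -28654 - 1414 = -30068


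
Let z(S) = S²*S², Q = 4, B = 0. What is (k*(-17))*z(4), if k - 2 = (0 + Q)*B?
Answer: -8704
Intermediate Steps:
k = 2 (k = 2 + (0 + 4)*0 = 2 + 4*0 = 2 + 0 = 2)
z(S) = S⁴
(k*(-17))*z(4) = (2*(-17))*4⁴ = -34*256 = -8704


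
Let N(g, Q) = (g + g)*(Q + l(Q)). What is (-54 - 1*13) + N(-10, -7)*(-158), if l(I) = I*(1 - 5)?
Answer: 66293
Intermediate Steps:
l(I) = -4*I (l(I) = I*(-4) = -4*I)
N(g, Q) = -6*Q*g (N(g, Q) = (g + g)*(Q - 4*Q) = (2*g)*(-3*Q) = -6*Q*g)
(-54 - 1*13) + N(-10, -7)*(-158) = (-54 - 1*13) - 6*(-7)*(-10)*(-158) = (-54 - 13) - 420*(-158) = -67 + 66360 = 66293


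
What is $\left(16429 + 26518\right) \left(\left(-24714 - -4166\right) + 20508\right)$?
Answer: $-1717880$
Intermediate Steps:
$\left(16429 + 26518\right) \left(\left(-24714 - -4166\right) + 20508\right) = 42947 \left(\left(-24714 + 4166\right) + 20508\right) = 42947 \left(-20548 + 20508\right) = 42947 \left(-40\right) = -1717880$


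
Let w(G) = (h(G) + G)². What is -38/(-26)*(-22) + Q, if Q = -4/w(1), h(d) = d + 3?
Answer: -10502/325 ≈ -32.314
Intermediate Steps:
h(d) = 3 + d
w(G) = (3 + 2*G)² (w(G) = ((3 + G) + G)² = (3 + 2*G)²)
Q = -4/25 (Q = -4/(3 + 2*1)² = -4/(3 + 2)² = -4/(5²) = -4/25 ≈ -0.16000)
-38/(-26)*(-22) + Q = -38/(-26)*(-22) - 4/25 = -38*(-1/26)*(-22) - 4/25 = (19/13)*(-22) - 4/25 = -418/13 - 4/25 = -10502/325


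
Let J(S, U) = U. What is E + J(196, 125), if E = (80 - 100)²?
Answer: 525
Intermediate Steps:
E = 400 (E = (-20)² = 400)
E + J(196, 125) = 400 + 125 = 525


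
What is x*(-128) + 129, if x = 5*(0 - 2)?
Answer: 1409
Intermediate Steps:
x = -10 (x = 5*(-2) = -10)
x*(-128) + 129 = -10*(-128) + 129 = 1280 + 129 = 1409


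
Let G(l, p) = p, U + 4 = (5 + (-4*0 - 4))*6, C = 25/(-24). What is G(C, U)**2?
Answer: 4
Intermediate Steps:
C = -25/24 (C = 25*(-1/24) = -25/24 ≈ -1.0417)
U = 2 (U = -4 + (5 + (-4*0 - 4))*6 = -4 + (5 + (0 - 4))*6 = -4 + (5 - 4)*6 = -4 + 1*6 = -4 + 6 = 2)
G(C, U)**2 = 2**2 = 4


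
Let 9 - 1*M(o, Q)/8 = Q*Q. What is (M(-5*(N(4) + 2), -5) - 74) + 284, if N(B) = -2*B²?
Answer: 82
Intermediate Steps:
M(o, Q) = 72 - 8*Q² (M(o, Q) = 72 - 8*Q*Q = 72 - 8*Q²)
(M(-5*(N(4) + 2), -5) - 74) + 284 = ((72 - 8*(-5)²) - 74) + 284 = ((72 - 8*25) - 74) + 284 = ((72 - 200) - 74) + 284 = (-128 - 74) + 284 = -202 + 284 = 82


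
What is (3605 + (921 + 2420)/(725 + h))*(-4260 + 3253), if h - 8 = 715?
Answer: -5259944667/1448 ≈ -3.6326e+6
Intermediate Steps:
h = 723 (h = 8 + 715 = 723)
(3605 + (921 + 2420)/(725 + h))*(-4260 + 3253) = (3605 + (921 + 2420)/(725 + 723))*(-4260 + 3253) = (3605 + 3341/1448)*(-1007) = (5223381/1448)*(-1007) = -5259944667/1448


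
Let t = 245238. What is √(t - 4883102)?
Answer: 2*I*√1159466 ≈ 2153.6*I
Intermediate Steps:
√(t - 4883102) = √(245238 - 4883102) = √(-4637864) = 2*I*√1159466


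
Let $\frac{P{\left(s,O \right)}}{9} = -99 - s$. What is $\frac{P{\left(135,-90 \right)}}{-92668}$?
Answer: $\frac{1053}{46334} \approx 0.022726$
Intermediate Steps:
$P{\left(s,O \right)} = -891 - 9 s$ ($P{\left(s,O \right)} = 9 \left(-99 - s\right) = -891 - 9 s$)
$\frac{P{\left(135,-90 \right)}}{-92668} = \frac{-891 - 1215}{-92668} = \left(-891 - 1215\right) \left(- \frac{1}{92668}\right) = \left(-2106\right) \left(- \frac{1}{92668}\right) = \frac{1053}{46334}$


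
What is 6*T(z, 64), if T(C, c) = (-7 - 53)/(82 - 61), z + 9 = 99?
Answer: -120/7 ≈ -17.143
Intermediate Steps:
z = 90 (z = -9 + 99 = 90)
T(C, c) = -20/7 (T(C, c) = -60/21 = -60*1/21 = -20/7)
6*T(z, 64) = 6*(-20/7) = -120/7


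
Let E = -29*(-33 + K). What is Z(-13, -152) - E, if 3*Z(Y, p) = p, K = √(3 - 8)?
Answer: -3023/3 + 29*I*√5 ≈ -1007.7 + 64.846*I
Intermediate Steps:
K = I*√5 (K = √(-5) = I*√5 ≈ 2.2361*I)
Z(Y, p) = p/3
E = 957 - 29*I*√5 (E = -29*(-33 + I*√5) = 957 - 29*I*√5 ≈ 957.0 - 64.846*I)
Z(-13, -152) - E = (⅓)*(-152) - (957 - 29*I*√5) = -152/3 + (-957 + 29*I*√5) = -3023/3 + 29*I*√5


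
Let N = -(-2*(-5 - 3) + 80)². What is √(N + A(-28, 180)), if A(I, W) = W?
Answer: 6*I*√251 ≈ 95.058*I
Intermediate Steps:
N = -9216 (N = -(-2*(-8) + 80)² = -(16 + 80)² = -1*96² = -1*9216 = -9216)
√(N + A(-28, 180)) = √(-9216 + 180) = √(-9036) = 6*I*√251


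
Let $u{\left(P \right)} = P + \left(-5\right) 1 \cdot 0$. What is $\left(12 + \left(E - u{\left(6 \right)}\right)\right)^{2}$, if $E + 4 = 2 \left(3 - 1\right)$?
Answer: $36$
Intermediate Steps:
$E = 0$ ($E = -4 + 2 \left(3 - 1\right) = -4 + 2 \cdot 2 = -4 + 4 = 0$)
$u{\left(P \right)} = P$ ($u{\left(P \right)} = P - 0 = P + 0 = P$)
$\left(12 + \left(E - u{\left(6 \right)}\right)\right)^{2} = \left(12 + \left(0 - 6\right)\right)^{2} = \left(12 - 6\right)^{2} = 6^{2} = 36$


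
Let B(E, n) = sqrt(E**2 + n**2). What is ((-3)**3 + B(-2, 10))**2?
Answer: 833 - 108*sqrt(26) ≈ 282.31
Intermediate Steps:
((-3)**3 + B(-2, 10))**2 = ((-3)**3 + sqrt((-2)**2 + 10**2))**2 = (-27 + sqrt(4 + 100))**2 = (-27 + sqrt(104))**2 = (-27 + 2*sqrt(26))**2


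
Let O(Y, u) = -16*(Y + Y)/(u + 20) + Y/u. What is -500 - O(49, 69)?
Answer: -2966669/6141 ≈ -483.09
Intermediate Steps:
O(Y, u) = Y/u - 32*Y/(20 + u) (O(Y, u) = -16*2*Y/(20 + u) + Y/u = -32*Y/(20 + u) + Y/u = Y/u - 32*Y/(20 + u))
-500 - O(49, 69) = -500 - 49*(20 - 31*69)/(69*(20 + 69)) = -500 - 49*(20 - 2139)/(69*89) = -500 - 49*(-2119)/(69*89) = -500 - 1*(-103831/6141) = -500 + 103831/6141 = -2966669/6141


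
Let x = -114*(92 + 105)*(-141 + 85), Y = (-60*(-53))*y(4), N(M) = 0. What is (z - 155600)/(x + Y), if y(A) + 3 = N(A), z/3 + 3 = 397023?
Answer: 258865/312027 ≈ 0.82962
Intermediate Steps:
z = 1191060 (z = -9 + 3*397023 = -9 + 1191069 = 1191060)
y(A) = -3 (y(A) = -3 + 0 = -3)
Y = -9540 (Y = -60*(-53)*(-3) = 3180*(-3) = -9540)
x = 1257648 (x = -22458*(-56) = -114*(-11032) = 1257648)
(z - 155600)/(x + Y) = (1191060 - 155600)/(1257648 - 9540) = 1035460/1248108 = 1035460*(1/1248108) = 258865/312027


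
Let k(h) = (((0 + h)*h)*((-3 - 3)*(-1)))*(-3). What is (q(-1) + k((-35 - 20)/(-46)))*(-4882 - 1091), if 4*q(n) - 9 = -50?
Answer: 454778247/2116 ≈ 2.1492e+5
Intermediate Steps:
q(n) = -41/4 (q(n) = 9/4 + (1/4)*(-50) = 9/4 - 25/2 = -41/4)
k(h) = -18*h**2 (k(h) = ((h*h)*(-6*(-1)))*(-3) = (h**2*6)*(-3) = (6*h**2)*(-3) = -18*h**2)
(q(-1) + k((-35 - 20)/(-46)))*(-4882 - 1091) = (-41/4 - 18*(-35 - 20)**2/2116)*(-4882 - 1091) = (-41/4 - 18*(-55*(-1/46))**2)*(-5973) = (-41/4 - 18*(55/46)**2)*(-5973) = (-41/4 - 18*3025/2116)*(-5973) = (-41/4 - 27225/1058)*(-5973) = -76139/2116*(-5973) = 454778247/2116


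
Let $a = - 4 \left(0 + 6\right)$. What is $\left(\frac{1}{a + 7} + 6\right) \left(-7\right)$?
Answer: $- \frac{707}{17} \approx -41.588$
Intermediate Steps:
$a = -24$ ($a = \left(-4\right) 6 = -24$)
$\left(\frac{1}{a + 7} + 6\right) \left(-7\right) = \left(\frac{1}{-24 + 7} + 6\right) \left(-7\right) = \left(\frac{1}{-17} + 6\right) \left(-7\right) = \left(- \frac{1}{17} + 6\right) \left(-7\right) = \frac{101}{17} \left(-7\right) = - \frac{707}{17}$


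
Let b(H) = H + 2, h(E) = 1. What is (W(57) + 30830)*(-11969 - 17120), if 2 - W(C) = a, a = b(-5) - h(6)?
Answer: -896988404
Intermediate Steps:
b(H) = 2 + H
a = -4 (a = (2 - 5) - 1*1 = -3 - 1 = -4)
W(C) = 6 (W(C) = 2 - 1*(-4) = 2 + 4 = 6)
(W(57) + 30830)*(-11969 - 17120) = (6 + 30830)*(-11969 - 17120) = 30836*(-29089) = -896988404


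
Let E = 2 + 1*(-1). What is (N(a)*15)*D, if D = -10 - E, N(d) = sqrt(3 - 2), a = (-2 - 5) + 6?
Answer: -165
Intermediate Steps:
E = 1 (E = 2 - 1 = 1)
a = -1 (a = -7 + 6 = -1)
N(d) = 1 (N(d) = sqrt(1) = 1)
D = -11 (D = -10 - 1*1 = -10 - 1 = -11)
(N(a)*15)*D = (1*15)*(-11) = 15*(-11) = -165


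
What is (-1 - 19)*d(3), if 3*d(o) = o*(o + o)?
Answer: -120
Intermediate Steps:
d(o) = 2*o²/3 (d(o) = (o*(o + o))/3 = (o*(2*o))/3 = (2*o²)/3 = 2*o²/3)
(-1 - 19)*d(3) = (-1 - 19)*((⅔)*3²) = -40*9/3 = -20*6 = -120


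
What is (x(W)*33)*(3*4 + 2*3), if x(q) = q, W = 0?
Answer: 0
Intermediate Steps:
(x(W)*33)*(3*4 + 2*3) = (0*33)*(3*4 + 2*3) = 0*(12 + 6) = 0*18 = 0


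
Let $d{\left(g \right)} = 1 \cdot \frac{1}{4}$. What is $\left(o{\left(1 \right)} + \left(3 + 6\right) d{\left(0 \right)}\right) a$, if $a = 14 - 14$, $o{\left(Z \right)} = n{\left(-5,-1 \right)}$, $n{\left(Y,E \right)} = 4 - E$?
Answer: $0$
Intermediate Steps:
$o{\left(Z \right)} = 5$ ($o{\left(Z \right)} = 4 - -1 = 4 + 1 = 5$)
$a = 0$
$d{\left(g \right)} = \frac{1}{4}$ ($d{\left(g \right)} = 1 \cdot \frac{1}{4} = \frac{1}{4}$)
$\left(o{\left(1 \right)} + \left(3 + 6\right) d{\left(0 \right)}\right) a = \left(5 + \left(3 + 6\right) \frac{1}{4}\right) 0 = \left(5 + 9 \cdot \frac{1}{4}\right) 0 = \left(5 + \frac{9}{4}\right) 0 = \frac{29}{4} \cdot 0 = 0$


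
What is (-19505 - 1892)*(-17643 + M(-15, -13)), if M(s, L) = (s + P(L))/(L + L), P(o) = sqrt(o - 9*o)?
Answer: 9814868091/26 + 21397*sqrt(26)/13 ≈ 3.7750e+8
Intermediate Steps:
P(o) = 2*sqrt(2)*sqrt(-o) (P(o) = sqrt(-8*o) = 2*sqrt(2)*sqrt(-o))
M(s, L) = (s + 2*sqrt(2)*sqrt(-L))/(2*L) (M(s, L) = (s + 2*sqrt(2)*sqrt(-L))/(L + L) = (s + 2*sqrt(2)*sqrt(-L))/((2*L)) = (s + 2*sqrt(2)*sqrt(-L))*(1/(2*L)) = (s + 2*sqrt(2)*sqrt(-L))/(2*L))
(-19505 - 1892)*(-17643 + M(-15, -13)) = (-19505 - 1892)*(-17643 + ((1/2)*(-15) + sqrt(2)*sqrt(-1*(-13)))/(-13)) = -21397*(-17643 - (-15/2 + sqrt(2)*sqrt(13))/13) = -21397*(-17643 - (-15/2 + sqrt(26))/13) = -21397*(-17643 + (15/26 - sqrt(26)/13)) = -21397*(-458703/26 - sqrt(26)/13) = 9814868091/26 + 21397*sqrt(26)/13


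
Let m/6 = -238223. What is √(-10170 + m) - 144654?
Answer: -144654 + 2*I*√359877 ≈ -1.4465e+5 + 1199.8*I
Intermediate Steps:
m = -1429338 (m = 6*(-238223) = -1429338)
√(-10170 + m) - 144654 = √(-10170 - 1429338) - 144654 = √(-1439508) - 144654 = 2*I*√359877 - 144654 = -144654 + 2*I*√359877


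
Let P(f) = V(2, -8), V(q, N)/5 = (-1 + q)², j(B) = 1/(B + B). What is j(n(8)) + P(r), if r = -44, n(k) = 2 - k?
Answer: 59/12 ≈ 4.9167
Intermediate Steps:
j(B) = 1/(2*B)
V(q, N) = 5*(-1 + q)²
P(f) = 5 (P(f) = 5*(-1 + 2)² = 5*1² = 5*1 = 5)
j(n(8)) + P(r) = 1/(2*(2 - 1*8)) + 5 = 1/(2*(2 - 8)) + 5 = (½)/(-6) + 5 = (½)*(-⅙) + 5 = -1/12 + 5 = 59/12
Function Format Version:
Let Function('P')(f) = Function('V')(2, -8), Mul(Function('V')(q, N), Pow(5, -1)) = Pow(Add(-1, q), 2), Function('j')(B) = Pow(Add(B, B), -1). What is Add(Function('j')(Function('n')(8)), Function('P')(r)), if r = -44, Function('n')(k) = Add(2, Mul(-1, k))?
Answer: Rational(59, 12) ≈ 4.9167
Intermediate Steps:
Function('j')(B) = Mul(Rational(1, 2), Pow(B, -1)) (Function('j')(B) = Pow(Mul(2, B), -1) = Mul(Rational(1, 2), Pow(B, -1)))
Function('V')(q, N) = Mul(5, Pow(Add(-1, q), 2))
Function('P')(f) = 5 (Function('P')(f) = Mul(5, Pow(Add(-1, 2), 2)) = Mul(5, Pow(1, 2)) = Mul(5, 1) = 5)
Add(Function('j')(Function('n')(8)), Function('P')(r)) = Add(Mul(Rational(1, 2), Pow(Add(2, Mul(-1, 8)), -1)), 5) = Add(Mul(Rational(1, 2), Pow(Add(2, -8), -1)), 5) = Add(Mul(Rational(1, 2), Pow(-6, -1)), 5) = Add(Mul(Rational(1, 2), Rational(-1, 6)), 5) = Add(Rational(-1, 12), 5) = Rational(59, 12)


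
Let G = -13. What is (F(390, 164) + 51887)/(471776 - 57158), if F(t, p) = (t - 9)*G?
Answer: 23467/207309 ≈ 0.11320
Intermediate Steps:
F(t, p) = 117 - 13*t (F(t, p) = (t - 9)*(-13) = (-9 + t)*(-13) = 117 - 13*t)
(F(390, 164) + 51887)/(471776 - 57158) = ((117 - 13*390) + 51887)/(471776 - 57158) = ((117 - 5070) + 51887)/414618 = (-4953 + 51887)*(1/414618) = 46934*(1/414618) = 23467/207309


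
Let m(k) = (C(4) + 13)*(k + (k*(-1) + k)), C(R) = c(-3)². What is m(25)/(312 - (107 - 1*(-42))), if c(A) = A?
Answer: 550/163 ≈ 3.3742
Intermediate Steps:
C(R) = 9 (C(R) = (-3)² = 9)
m(k) = 22*k (m(k) = (9 + 13)*(k + (k*(-1) + k)) = 22*(k + (-k + k)) = 22*(k + 0) = 22*k)
m(25)/(312 - (107 - 1*(-42))) = (22*25)/(312 - (107 - 1*(-42))) = 550/(312 - (107 + 42)) = 550/(312 - 1*149) = 550/(312 - 149) = 550/163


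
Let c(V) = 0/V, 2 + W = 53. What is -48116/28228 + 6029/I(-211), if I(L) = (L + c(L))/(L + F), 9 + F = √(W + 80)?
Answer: 9357725541/1489027 - 6029*√131/211 ≈ 5957.4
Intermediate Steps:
W = 51 (W = -2 + 53 = 51)
c(V) = 0
F = -9 + √131 (F = -9 + √(51 + 80) = -9 + √131 ≈ 2.4455)
I(L) = L/(-9 + L + √131) (I(L) = (L + 0)/(L + (-9 + √131)) = L/(-9 + L + √131))
-48116/28228 + 6029/I(-211) = -48116/28228 + 6029/((-211/(-9 - 211 + √131))) = -48116*1/28228 + 6029/((-211/(-220 + √131))) = -12029/7057 + 6029*(220/211 - √131/211) = -12029/7057 + (1326380/211 - 6029*√131/211) = 9357725541/1489027 - 6029*√131/211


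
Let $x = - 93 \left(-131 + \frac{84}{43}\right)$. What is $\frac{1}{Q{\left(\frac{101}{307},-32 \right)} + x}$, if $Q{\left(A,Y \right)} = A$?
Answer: $\frac{13201}{158433842} \approx 8.3322 \cdot 10^{-5}$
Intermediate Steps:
$x = \frac{516057}{43}$ ($x = - 93 \left(-131 + 84 \cdot \frac{1}{43}\right) = - 93 \left(-131 + \frac{84}{43}\right) = \left(-93\right) \left(- \frac{5549}{43}\right) = \frac{516057}{43} \approx 12001.0$)
$\frac{1}{Q{\left(\frac{101}{307},-32 \right)} + x} = \frac{1}{\frac{101}{307} + \frac{516057}{43}} = \frac{1}{\frac{158433842}{13201}} = \frac{13201}{158433842}$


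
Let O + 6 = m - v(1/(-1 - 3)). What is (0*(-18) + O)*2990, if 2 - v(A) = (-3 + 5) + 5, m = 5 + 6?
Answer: 29900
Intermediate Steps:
m = 11
v(A) = -5 (v(A) = 2 - ((-3 + 5) + 5) = 2 - (2 + 5) = 2 - 1*7 = 2 - 7 = -5)
O = 10 (O = -6 + (11 - 1*(-5)) = -6 + (11 + 5) = -6 + 16 = 10)
(0*(-18) + O)*2990 = (0*(-18) + 10)*2990 = (0 + 10)*2990 = 10*2990 = 29900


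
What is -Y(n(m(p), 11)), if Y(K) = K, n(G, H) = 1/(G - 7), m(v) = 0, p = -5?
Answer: ⅐ ≈ 0.14286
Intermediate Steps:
n(G, H) = 1/(-7 + G)
-Y(n(m(p), 11)) = -1/(-7 + 0) = -1/(-7) = -1*(-⅐) = ⅐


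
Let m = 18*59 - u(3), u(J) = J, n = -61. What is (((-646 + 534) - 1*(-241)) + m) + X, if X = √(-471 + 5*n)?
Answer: 1188 + 2*I*√194 ≈ 1188.0 + 27.857*I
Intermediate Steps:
X = 2*I*√194 (X = √(-471 + 5*(-61)) = √(-471 - 305) = √(-776) = 2*I*√194 ≈ 27.857*I)
m = 1059 (m = 18*59 - 1*3 = 1062 - 3 = 1059)
(((-646 + 534) - 1*(-241)) + m) + X = (((-646 + 534) - 1*(-241)) + 1059) + 2*I*√194 = ((-112 + 241) + 1059) + 2*I*√194 = (129 + 1059) + 2*I*√194 = 1188 + 2*I*√194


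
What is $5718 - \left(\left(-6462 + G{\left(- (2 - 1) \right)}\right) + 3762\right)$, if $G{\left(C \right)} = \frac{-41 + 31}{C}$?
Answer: $8408$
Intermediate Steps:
$G{\left(C \right)} = - \frac{10}{C}$
$5718 - \left(\left(-6462 + G{\left(- (2 - 1) \right)}\right) + 3762\right) = 5718 - \left(\left(-6462 - \frac{10}{\left(-1\right) \left(2 - 1\right)}\right) + 3762\right) = 5718 - \left(\left(-6462 - \frac{10}{\left(-1\right) 1}\right) + 3762\right) = 5718 - \left(\left(-6462 - \frac{10}{-1}\right) + 3762\right) = 5718 - \left(\left(-6462 - -10\right) + 3762\right) = 5718 - \left(\left(-6462 + 10\right) + 3762\right) = 5718 - \left(-6452 + 3762\right) = 5718 - -2690 = 5718 + 2690 = 8408$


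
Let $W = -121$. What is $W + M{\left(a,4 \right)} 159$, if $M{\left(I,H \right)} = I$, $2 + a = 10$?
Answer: $1151$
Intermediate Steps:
$a = 8$ ($a = -2 + 10 = 8$)
$W + M{\left(a,4 \right)} 159 = -121 + 8 \cdot 159 = -121 + 1272 = 1151$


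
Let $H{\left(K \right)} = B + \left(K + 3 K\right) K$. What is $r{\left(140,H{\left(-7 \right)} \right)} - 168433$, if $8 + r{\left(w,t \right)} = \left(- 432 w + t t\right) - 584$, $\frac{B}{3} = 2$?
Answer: $-188701$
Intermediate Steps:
$B = 6$ ($B = 3 \cdot 2 = 6$)
$H{\left(K \right)} = 6 + 4 K^{2}$ ($H{\left(K \right)} = 6 + \left(K + 3 K\right) K = 6 + 4 K K = 6 + 4 K^{2}$)
$r{\left(w,t \right)} = -592 + t^{2} - 432 w$ ($r{\left(w,t \right)} = -8 - \left(584 + 432 w - t t\right) = -8 - \left(584 - t^{2} + 432 w\right) = -592 + t^{2} - 432 w$)
$r{\left(140,H{\left(-7 \right)} \right)} - 168433 = \left(-592 + \left(6 + 4 \left(-7\right)^{2}\right)^{2} - 60480\right) - 168433 = \left(-592 + \left(6 + 4 \cdot 49\right)^{2} - 60480\right) - 168433 = \left(-592 + \left(6 + 196\right)^{2} - 60480\right) - 168433 = \left(-592 + 202^{2} - 60480\right) - 168433 = \left(-592 + 40804 - 60480\right) - 168433 = -20268 - 168433 = -188701$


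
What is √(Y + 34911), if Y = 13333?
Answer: 2*√12061 ≈ 219.65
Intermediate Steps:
√(Y + 34911) = √(13333 + 34911) = √48244 = 2*√12061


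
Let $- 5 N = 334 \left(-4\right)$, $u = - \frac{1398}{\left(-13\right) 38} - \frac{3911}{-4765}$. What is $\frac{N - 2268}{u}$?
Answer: $- \frac{588712891}{1074188} \approx -548.05$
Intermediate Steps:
$u = \frac{4296752}{1176955}$ ($u = - \frac{1398}{-494} - - \frac{3911}{4765} = \left(-1398\right) \left(- \frac{1}{494}\right) + \frac{3911}{4765} = \frac{699}{247} + \frac{3911}{4765} = \frac{4296752}{1176955} \approx 3.6507$)
$N = \frac{1336}{5}$ ($N = - \frac{334 \left(-4\right)}{5} = \left(- \frac{1}{5}\right) \left(-1336\right) = \frac{1336}{5} \approx 267.2$)
$\frac{N - 2268}{u} = \frac{\frac{1336}{5} - 2268}{\frac{4296752}{1176955}} = \left(\frac{1336}{5} - 2268\right) \frac{1176955}{4296752} = \left(- \frac{10004}{5}\right) \frac{1176955}{4296752} = - \frac{588712891}{1074188}$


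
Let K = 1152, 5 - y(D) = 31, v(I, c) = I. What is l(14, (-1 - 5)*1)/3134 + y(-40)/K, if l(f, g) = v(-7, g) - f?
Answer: -26419/902592 ≈ -0.029270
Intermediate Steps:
y(D) = -26 (y(D) = 5 - 1*31 = 5 - 31 = -26)
l(f, g) = -7 - f
l(14, (-1 - 5)*1)/3134 + y(-40)/K = (-7 - 1*14)/3134 - 26/1152 = (-7 - 14)*(1/3134) - 26*1/1152 = -21*1/3134 - 13/576 = -21/3134 - 13/576 = -26419/902592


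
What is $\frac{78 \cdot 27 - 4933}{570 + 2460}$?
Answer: $- \frac{2827}{3030} \approx -0.933$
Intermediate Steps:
$\frac{78 \cdot 27 - 4933}{570 + 2460} = \frac{2106 - 4933}{3030} = \left(-2827\right) \frac{1}{3030} = - \frac{2827}{3030}$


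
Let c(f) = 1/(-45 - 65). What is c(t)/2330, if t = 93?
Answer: -1/256300 ≈ -3.9017e-6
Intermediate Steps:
c(f) = -1/110 (c(f) = 1/(-110) = -1/110)
c(t)/2330 = -1/110/2330 = -1/110*1/2330 = -1/256300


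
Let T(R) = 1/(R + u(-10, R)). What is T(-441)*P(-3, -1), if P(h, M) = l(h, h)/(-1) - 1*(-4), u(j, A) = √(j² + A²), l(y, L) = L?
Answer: 3087/100 + 7*√194581/100 ≈ 61.748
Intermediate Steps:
u(j, A) = √(A² + j²)
T(R) = 1/(R + √(100 + R²)) (T(R) = 1/(R + √(R² + (-10)²)) = 1/(R + √(R² + 100)) = 1/(R + √(100 + R²)))
P(h, M) = 4 - h (P(h, M) = h/(-1) - 1*(-4) = h*(-1) + 4 = -h + 4 = 4 - h)
T(-441)*P(-3, -1) = (4 - 1*(-3))/(-441 + √(100 + (-441)²)) = (4 + 3)/(-441 + √(100 + 194481)) = 7/(-441 + √194581)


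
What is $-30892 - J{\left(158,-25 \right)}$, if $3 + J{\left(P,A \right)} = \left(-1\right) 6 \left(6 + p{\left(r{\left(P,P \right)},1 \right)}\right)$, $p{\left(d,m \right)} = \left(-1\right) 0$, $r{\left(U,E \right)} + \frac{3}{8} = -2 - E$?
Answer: $-30853$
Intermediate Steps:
$r{\left(U,E \right)} = - \frac{19}{8} - E$ ($r{\left(U,E \right)} = - \frac{3}{8} - \left(2 + E\right) = - \frac{19}{8} - E$)
$p{\left(d,m \right)} = 0$
$J{\left(P,A \right)} = -39$ ($J{\left(P,A \right)} = -3 + \left(-1\right) 6 \left(6 + 0\right) = -3 - 36 = -39$)
$-30892 - J{\left(158,-25 \right)} = -30892 - -39 = -30892 + 39 = -30853$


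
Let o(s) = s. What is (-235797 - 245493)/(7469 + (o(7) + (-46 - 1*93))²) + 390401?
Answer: 9717770803/24893 ≈ 3.9038e+5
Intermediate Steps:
(-235797 - 245493)/(7469 + (o(7) + (-46 - 1*93))²) + 390401 = (-235797 - 245493)/(7469 + (7 + (-46 - 1*93))²) + 390401 = -481290/(7469 + (7 + (-46 - 93))²) + 390401 = -481290/(7469 + (7 - 139)²) + 390401 = -481290/(7469 + (-132)²) + 390401 = -481290/(7469 + 17424) + 390401 = -481290/24893 + 390401 = 9717770803/24893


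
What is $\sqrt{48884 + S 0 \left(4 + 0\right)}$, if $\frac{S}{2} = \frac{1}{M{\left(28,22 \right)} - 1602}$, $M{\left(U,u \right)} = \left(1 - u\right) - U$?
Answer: $22 \sqrt{101} \approx 221.1$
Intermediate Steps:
$M{\left(U,u \right)} = 1 - U - u$
$S = - \frac{2}{1651}$ ($S = \frac{2}{\left(1 - 28 - 22\right) - 1602} = \frac{2}{-49 - 1602} = \frac{2}{-1651} = 2 \left(- \frac{1}{1651}\right) = - \frac{2}{1651} \approx -0.0012114$)
$\sqrt{48884 + S 0 \left(4 + 0\right)} = \sqrt{48884 - \frac{2 \cdot 0 \left(4 + 0\right)}{1651}} = \sqrt{48884 - \frac{2 \cdot 0 \cdot 4}{1651}} = \sqrt{48884 - 0} = \sqrt{48884 + 0} = \sqrt{48884} = 22 \sqrt{101}$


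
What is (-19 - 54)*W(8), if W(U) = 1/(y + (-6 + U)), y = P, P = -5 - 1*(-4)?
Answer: -73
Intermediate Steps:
P = -1 (P = -5 + 4 = -1)
y = -1
W(U) = 1/(-7 + U) (W(U) = 1/(-1 + (-6 + U)) = 1/(-7 + U))
(-19 - 54)*W(8) = (-19 - 54)/(-7 + 8) = -73/1 = -73*1 = -73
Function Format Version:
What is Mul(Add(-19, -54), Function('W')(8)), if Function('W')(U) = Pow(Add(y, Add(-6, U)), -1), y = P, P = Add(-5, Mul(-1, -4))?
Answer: -73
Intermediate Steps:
P = -1 (P = Add(-5, 4) = -1)
y = -1
Function('W')(U) = Pow(Add(-7, U), -1) (Function('W')(U) = Pow(Add(-1, Add(-6, U)), -1) = Pow(Add(-7, U), -1))
Mul(Add(-19, -54), Function('W')(8)) = Mul(Add(-19, -54), Pow(Add(-7, 8), -1)) = Mul(-73, Pow(1, -1)) = Mul(-73, 1) = -73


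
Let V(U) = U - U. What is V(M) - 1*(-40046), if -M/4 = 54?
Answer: 40046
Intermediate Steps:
M = -216 (M = -4*54 = -216)
V(U) = 0
V(M) - 1*(-40046) = 0 - 1*(-40046) = 0 + 40046 = 40046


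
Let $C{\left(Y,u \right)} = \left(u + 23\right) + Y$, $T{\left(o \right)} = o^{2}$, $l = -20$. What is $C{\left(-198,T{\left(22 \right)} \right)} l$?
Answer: $-6180$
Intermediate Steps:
$C{\left(Y,u \right)} = 23 + Y + u$ ($C{\left(Y,u \right)} = \left(23 + u\right) + Y = 23 + Y + u$)
$C{\left(-198,T{\left(22 \right)} \right)} l = \left(23 - 198 + 22^{2}\right) \left(-20\right) = \left(23 - 198 + 484\right) \left(-20\right) = 309 \left(-20\right) = -6180$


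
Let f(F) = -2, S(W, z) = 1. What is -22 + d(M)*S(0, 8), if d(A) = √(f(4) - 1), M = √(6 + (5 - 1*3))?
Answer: -22 + I*√3 ≈ -22.0 + 1.732*I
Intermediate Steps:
M = 2*√2 (M = √(6 + (5 - 3)) = √(6 + 2) = √8 = 2*√2 ≈ 2.8284)
d(A) = I*√3 (d(A) = √(-2 - 1) = √(-3) = I*√3)
-22 + d(M)*S(0, 8) = -22 + (I*√3)*1 = -22 + I*√3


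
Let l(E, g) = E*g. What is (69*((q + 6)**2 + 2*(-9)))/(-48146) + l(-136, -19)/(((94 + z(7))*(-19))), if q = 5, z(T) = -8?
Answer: -3579529/2070278 ≈ -1.7290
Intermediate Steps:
(69*((q + 6)**2 + 2*(-9)))/(-48146) + l(-136, -19)/(((94 + z(7))*(-19))) = (69*((5 + 6)**2 + 2*(-9)))/(-48146) + (-136*(-19))/(((94 - 8)*(-19))) = (69*(11**2 - 18))*(-1/48146) + 2584/((86*(-19))) = (69*(121 - 18))*(-1/48146) + 2584/(-1634) = (69*103)*(-1/48146) + 2584*(-1/1634) = 7107*(-1/48146) - 68/43 = -7107/48146 - 68/43 = -3579529/2070278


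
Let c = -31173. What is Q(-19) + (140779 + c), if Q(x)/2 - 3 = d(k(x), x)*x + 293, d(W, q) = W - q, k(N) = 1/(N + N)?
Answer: 109477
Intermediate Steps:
k(N) = 1/(2*N)
Q(x) = 592 + 2*x*(1/(2*x) - x) (Q(x) = 6 + 2*((1/(2*x) - x)*x + 293) = 6 + 2*(x*(1/(2*x) - x) + 293) = 6 + 2*(293 + x*(1/(2*x) - x)) = 6 + (586 + 2*x*(1/(2*x) - x)) = 592 + 2*x*(1/(2*x) - x))
Q(-19) + (140779 + c) = (593 - 2*(-19)**2) + (140779 - 31173) = (593 - 2*361) + 109606 = (593 - 722) + 109606 = -129 + 109606 = 109477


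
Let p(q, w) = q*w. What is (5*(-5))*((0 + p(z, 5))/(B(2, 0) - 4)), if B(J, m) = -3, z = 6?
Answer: 750/7 ≈ 107.14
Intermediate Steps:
(5*(-5))*((0 + p(z, 5))/(B(2, 0) - 4)) = (5*(-5))*((0 + 6*5)/(-3 - 4)) = -25*(0 + 30)/(-7) = -750*(-1)/7 = -25*(-30/7) = 750/7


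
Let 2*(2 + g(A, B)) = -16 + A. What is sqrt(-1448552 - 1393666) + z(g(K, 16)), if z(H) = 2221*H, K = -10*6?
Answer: -88840 + 3*I*sqrt(315802) ≈ -88840.0 + 1685.9*I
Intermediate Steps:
K = -60
g(A, B) = -10 + A/2 (g(A, B) = -2 + (-16 + A)/2 = -2 + (-8 + A/2) = -10 + A/2)
sqrt(-1448552 - 1393666) + z(g(K, 16)) = sqrt(-1448552 - 1393666) + 2221*(-10 + (1/2)*(-60)) = sqrt(-2842218) + 2221*(-10 - 30) = 3*I*sqrt(315802) + 2221*(-40) = 3*I*sqrt(315802) - 88840 = -88840 + 3*I*sqrt(315802)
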